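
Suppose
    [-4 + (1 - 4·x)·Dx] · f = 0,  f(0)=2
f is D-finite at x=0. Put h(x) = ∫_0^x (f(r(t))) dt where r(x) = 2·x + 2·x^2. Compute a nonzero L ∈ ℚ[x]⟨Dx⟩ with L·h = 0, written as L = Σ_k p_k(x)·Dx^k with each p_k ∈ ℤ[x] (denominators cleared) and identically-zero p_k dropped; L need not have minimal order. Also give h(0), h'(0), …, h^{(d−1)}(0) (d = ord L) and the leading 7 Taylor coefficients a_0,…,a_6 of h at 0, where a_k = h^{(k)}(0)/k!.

L = (8 + 16·x)·Dx + (-1 + 8·x + 8·x^2)·Dx^2  (order 2).
h: a_k = 0, 2, 8, 48, 320, 11392/5, 16896, …
ICs: h(0) = 0, h′(0) = 2.

f: a_k = 2, 8, 32, 128, 512, 2048, 8192, …
L₀ from L_f via x↦r, Dx↦r'^{-1}Dx.
Integrate: L := L₀·Dx.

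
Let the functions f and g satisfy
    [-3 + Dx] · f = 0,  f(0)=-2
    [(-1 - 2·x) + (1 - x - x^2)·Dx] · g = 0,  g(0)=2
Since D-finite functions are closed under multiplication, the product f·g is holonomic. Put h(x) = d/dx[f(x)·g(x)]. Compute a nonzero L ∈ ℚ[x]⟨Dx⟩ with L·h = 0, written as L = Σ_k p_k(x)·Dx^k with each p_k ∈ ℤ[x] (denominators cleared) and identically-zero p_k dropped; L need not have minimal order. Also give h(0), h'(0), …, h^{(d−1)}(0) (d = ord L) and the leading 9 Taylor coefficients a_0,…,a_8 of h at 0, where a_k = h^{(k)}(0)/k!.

L = (19 - 6·x - 21·x^2 + 6·x^3 + 9·x^4) + (-4 + 5·x + 6·x^2 - 4·x^3 - 3·x^4)·Dx  (order 1).
h: a_k = -16, -76, -216, -494, -1018, -19869/10, -18777/5, -972481/140, -3540573/280, …
ICs: h(0) = -16.

f: a_k = -2, -6, -9, -9, -27/4, -81/20, -81/40, -243/280, -729/2240, …
g: a_k = 2, 2, 4, 6, 10, 16, 26, 42, 68, …
Product ⇒ symmetric product L₀, ord ≤ 1.
h₀' ⇒ L via d/dx closure of L₀.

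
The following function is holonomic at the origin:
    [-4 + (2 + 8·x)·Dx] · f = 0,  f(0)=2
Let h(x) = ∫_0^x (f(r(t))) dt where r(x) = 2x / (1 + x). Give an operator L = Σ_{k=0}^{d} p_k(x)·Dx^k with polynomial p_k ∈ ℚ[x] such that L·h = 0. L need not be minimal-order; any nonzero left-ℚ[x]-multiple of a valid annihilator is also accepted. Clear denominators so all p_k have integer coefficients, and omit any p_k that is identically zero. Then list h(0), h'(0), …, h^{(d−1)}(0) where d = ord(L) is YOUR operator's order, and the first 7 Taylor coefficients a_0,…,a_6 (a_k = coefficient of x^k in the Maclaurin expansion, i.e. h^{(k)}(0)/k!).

f: a_k = 2, 4, -4, 8, -20, 56, -168, …
Change of var in L_f (x↦r) gives L₀.
h=∫₀ˣh₀: take L = L₀·Dx.
L = -4·Dx + (1 + 10·x + 9·x^2)·Dx^2  (order 2).
h: a_k = 0, 2, 4, -8, 26, -568/5, 588, …
ICs: h(0) = 0, h′(0) = 2.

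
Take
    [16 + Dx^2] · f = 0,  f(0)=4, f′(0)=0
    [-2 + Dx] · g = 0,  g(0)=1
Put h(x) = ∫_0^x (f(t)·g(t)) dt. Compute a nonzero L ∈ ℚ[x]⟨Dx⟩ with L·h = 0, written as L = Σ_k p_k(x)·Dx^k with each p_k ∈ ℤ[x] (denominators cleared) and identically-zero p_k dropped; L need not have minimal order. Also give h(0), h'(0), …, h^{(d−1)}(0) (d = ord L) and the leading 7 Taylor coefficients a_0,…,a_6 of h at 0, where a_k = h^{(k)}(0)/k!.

L = 20·Dx - 4·Dx^2 + Dx^3  (order 3).
h: a_k = 0, 4, 4, -8, -44/3, -56/15, 328/45, …
ICs: h(0) = 0, h′(0) = 4, h′′(0) = 8.

f: a_k = 4, 0, -32, 0, 128/3, 0, -1024/45, …
g: a_k = 1, 2, 2, 4/3, 2/3, 4/15, 4/45, …
Product ⇒ symmetric product L₀, ord ≤ 2.
h=∫₀ˣh₀: take L = L₀·Dx.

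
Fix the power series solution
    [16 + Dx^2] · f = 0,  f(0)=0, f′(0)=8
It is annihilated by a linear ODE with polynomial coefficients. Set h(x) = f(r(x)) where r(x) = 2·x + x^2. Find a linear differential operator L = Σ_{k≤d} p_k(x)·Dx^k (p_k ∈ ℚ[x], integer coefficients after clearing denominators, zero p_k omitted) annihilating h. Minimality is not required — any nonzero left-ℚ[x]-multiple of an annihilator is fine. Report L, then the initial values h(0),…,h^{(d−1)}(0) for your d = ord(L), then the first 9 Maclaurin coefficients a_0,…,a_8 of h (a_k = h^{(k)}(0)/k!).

L = (64 + 192·x + 192·x^2 + 64·x^3) - Dx + (1 + x)·Dx^2  (order 2).
h: a_k = 0, 16, 8, -512/3, -256, 6272/15, 1344, 167936/315, -100352/45, …
ICs: h(0) = 0, h′(0) = 16.

f: a_k = 0, 8, 0, -64/3, 0, 256/15, 0, -2048/315, 0, …
Substitute x→r, Dx→(1/r')Dx; clear ⇒ L₀.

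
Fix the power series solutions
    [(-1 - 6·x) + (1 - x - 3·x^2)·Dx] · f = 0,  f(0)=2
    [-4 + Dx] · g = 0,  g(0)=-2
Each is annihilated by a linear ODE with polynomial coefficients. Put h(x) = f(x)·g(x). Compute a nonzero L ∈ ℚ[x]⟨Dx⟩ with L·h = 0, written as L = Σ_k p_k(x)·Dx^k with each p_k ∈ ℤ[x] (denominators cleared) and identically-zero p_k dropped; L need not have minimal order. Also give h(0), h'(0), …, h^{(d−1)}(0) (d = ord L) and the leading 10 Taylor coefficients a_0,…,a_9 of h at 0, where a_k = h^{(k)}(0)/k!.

f: a_k = 2, 2, 8, 14, 38, 80, 194, 434, 1016, 2318, …
g: a_k = -2, -8, -16, -64/3, -64/3, -256/15, -512/45, -2048/315, -1024/315, -4096/2835, …
Product ⇒ symmetric product L₀, ord ≤ 1.
L = (5 + 2·x - 12·x^2) + (-1 + x + 3·x^2)·Dx  (order 1).
h: a_k = -4, -20, -64, -500/3, -1204/3, -14032/15, -19460/9, -1569212/315, -722912/63, -74907956/2835, …
ICs: h(0) = -4.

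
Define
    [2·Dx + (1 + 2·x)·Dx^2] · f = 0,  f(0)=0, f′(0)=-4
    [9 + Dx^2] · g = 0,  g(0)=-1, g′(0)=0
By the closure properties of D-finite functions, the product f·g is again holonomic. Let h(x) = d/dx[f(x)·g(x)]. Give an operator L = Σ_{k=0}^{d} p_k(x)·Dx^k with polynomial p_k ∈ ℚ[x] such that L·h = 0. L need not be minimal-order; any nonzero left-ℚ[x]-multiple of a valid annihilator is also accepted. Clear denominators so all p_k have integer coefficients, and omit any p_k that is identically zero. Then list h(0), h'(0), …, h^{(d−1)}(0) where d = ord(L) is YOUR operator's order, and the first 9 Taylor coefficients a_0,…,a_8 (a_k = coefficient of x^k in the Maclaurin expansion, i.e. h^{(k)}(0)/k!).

L = (-1890 - 5103·x + 24057·x^2 + 163296·x^3 + 344088·x^4 + 314928·x^5 + 104976·x^6) + (-297 + 1998·x + 19440·x^2 + 51840·x^3 + 58320·x^4 + 23328·x^5)·Dx + (-147 + 738·x + 11106·x^2 + 44064·x^3 + 80352·x^4 + 69984·x^5 + 23328·x^6)·Dx^2 + (-33 + 222·x + 2160·x^2 + 5760·x^3 + 6480·x^4 + 2592·x^5)·Dx^3 + (7 + 145·x + 937·x^2 + 2880·x^3 + 4680·x^4 + 3888·x^5 + 1296·x^6)·Dx^4  (order 4).
h: a_k = 4, -8, -38, 40, 23/2, 7, -991/20, 362/5, -24883/224, …
ICs: h(0) = 4, h′(0) = -8, h′′(0) = -76, h′′′(0) = 240.

f: a_k = 0, -4, 4, -16/3, 8, -64/5, 64/3, -256/7, 64, …
g: a_k = -1, 0, 9/2, 0, -27/8, 0, 81/80, 0, -729/4480, …
L₀ := L_f ⊗_s L_g (sym. prod.), ord ≤ 4.
h=h₀': d/dx-closure on L₀ ⇒ L.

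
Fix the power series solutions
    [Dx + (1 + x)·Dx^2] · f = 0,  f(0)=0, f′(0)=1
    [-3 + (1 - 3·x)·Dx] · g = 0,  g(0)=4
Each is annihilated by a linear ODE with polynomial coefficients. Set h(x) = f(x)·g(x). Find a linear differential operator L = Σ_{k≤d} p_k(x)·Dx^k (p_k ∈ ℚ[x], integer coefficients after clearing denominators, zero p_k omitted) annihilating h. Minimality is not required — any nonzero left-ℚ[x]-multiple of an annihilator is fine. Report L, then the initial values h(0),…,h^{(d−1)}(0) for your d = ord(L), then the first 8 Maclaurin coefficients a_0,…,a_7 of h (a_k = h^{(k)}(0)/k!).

f: a_k = 0, 1, -1/2, 1/3, -1/4, 1/5, -1/6, 1/7, …
g: a_k = 4, 12, 36, 108, 324, 972, 2916, 8748, …
f·g: L₀ = L_f ⊗_s L_g, ord ≤ 2·1.
L = 3 + (5 + 9·x)·Dx + (-1 + 2·x + 3·x^2)·Dx^2  (order 2).
h: a_k = 0, 4, 10, 94/3, 93, 1399/5, 12581/15, 88087/35, …
ICs: h(0) = 0, h′(0) = 4.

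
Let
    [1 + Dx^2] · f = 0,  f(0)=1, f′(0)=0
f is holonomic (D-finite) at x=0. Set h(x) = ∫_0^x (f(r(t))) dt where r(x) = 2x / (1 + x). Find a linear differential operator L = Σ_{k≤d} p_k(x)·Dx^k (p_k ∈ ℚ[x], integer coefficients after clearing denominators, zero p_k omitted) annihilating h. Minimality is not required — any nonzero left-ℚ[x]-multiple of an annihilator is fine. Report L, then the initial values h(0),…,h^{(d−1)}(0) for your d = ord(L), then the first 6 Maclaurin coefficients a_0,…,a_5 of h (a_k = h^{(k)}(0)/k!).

L = 4·Dx + (2 + 6·x + 6·x^2 + 2·x^3)·Dx^2 + (1 + 4·x + 6·x^2 + 4·x^3 + x^4)·Dx^3  (order 3).
h: a_k = 0, 1, 0, -2/3, 1, -16/15, …
ICs: h(0) = 0, h′(0) = 1, h′′(0) = 0.

f: a_k = 1, 0, -1/2, 0, 1/24, 0, …
Change of var in L_f (x↦r) gives L₀.
h=∫₀ˣh₀: take L = L₀·Dx.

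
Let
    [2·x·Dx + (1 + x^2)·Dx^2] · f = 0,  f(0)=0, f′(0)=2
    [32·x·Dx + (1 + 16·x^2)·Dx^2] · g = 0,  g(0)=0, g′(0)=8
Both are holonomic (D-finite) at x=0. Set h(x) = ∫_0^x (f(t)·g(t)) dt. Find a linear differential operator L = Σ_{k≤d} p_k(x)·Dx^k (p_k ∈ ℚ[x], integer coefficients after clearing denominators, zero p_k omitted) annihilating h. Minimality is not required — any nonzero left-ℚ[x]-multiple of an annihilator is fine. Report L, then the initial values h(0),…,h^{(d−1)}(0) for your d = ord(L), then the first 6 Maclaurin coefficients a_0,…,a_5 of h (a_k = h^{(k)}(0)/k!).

L = (-384·x - 10880·x^3 - 16384·x^5 + 34816·x^7 + 98304·x^9)·Dx^2 + (-68 - 3916·x^2 - 19584·x^4 - 14336·x^6 + 121856·x^8 + 147456·x^10)·Dx^3 + (-136·x - 2632·x^3 - 6528·x^5 + 16448·x^7 + 69632·x^9 + 49152·x^11)·Dx^4 + (-1 - 34·x^2 - 305·x^4 + 4880·x^8 + 8704·x^10 + 4096·x^12)·Dx^5  (order 5).
h: a_k = 0, 0, 0, 16/3, 0, -272/15, …
ICs: h(0) = 0, h′(0) = 0, h′′(0) = 0, h′′′(0) = 32, h′′′′(0) = 0.

f: a_k = 0, 2, 0, -2/3, 0, 2/5, …
g: a_k = 0, 8, 0, -128/3, 0, 2048/5, …
f·g: L₀ = L_f ⊗_s L_g, ord ≤ 2·2.
Integrate: L := L₀·Dx.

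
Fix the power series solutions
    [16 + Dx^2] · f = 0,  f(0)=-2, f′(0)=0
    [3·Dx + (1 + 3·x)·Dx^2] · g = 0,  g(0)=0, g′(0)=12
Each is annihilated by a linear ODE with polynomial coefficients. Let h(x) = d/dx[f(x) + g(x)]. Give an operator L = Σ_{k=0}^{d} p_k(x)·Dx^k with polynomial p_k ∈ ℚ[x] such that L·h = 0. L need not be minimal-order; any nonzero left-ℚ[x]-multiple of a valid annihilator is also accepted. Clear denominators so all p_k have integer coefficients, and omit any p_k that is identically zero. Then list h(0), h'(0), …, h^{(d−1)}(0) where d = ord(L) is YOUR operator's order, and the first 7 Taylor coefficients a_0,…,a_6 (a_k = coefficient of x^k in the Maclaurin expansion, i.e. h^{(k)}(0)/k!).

f: a_k = -2, 0, 16, 0, -64/3, 0, 512/45, …
g: a_k = 0, 12, -18, 36, -81, 972/5, -486, …
h₀=f+g: left-lcm gives L₀, ord ≤ 4.
h=h₀': d/dx-closure on L₀ ⇒ L.
L = (1680 + 2304·x + 3456·x^2) + (272 + 1584·x + 3456·x^2 + 3456·x^3)·Dx + (105 + 144·x + 216·x^2)·Dx^2 + (17 + 99·x + 216·x^2 + 216·x^3)·Dx^3  (order 3).
h: a_k = 12, -4, 108, -1228/3, 972, -42716/15, 8748, …
ICs: h(0) = 12, h′(0) = -4, h′′(0) = 216.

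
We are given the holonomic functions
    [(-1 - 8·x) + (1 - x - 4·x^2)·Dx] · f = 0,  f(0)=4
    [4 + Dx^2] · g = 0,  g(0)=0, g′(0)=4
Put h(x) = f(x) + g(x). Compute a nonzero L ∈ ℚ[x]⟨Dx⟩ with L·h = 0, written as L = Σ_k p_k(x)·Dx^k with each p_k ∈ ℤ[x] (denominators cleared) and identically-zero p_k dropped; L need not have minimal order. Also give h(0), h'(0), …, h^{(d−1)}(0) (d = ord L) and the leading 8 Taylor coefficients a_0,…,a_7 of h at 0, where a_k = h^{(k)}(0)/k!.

f: a_k = 4, 4, 20, 36, 116, 260, 724, 1764, …
g: a_k = 0, 4, 0, -8/3, 0, 8/15, 0, -16/315, …
h₀=f+g: left-lcm gives L₀, ord ≤ 3.
L = (116 + 1008·x + 968·x^2 + 2688·x^3 + 640·x^4 + 1024·x^5) + (-28 - 4·x + 8·x^2 + 200·x^3 + 480·x^4 + 384·x^5 + 512·x^6)·Dx + (29 + 252·x + 242·x^2 + 672·x^3 + 160·x^4 + 256·x^5)·Dx^2 + (-7 - x + 2·x^2 + 50·x^3 + 120·x^4 + 96·x^5 + 128·x^6)·Dx^3  (order 3).
h: a_k = 4, 8, 20, 100/3, 116, 3908/15, 724, 555644/315, …
ICs: h(0) = 4, h′(0) = 8, h′′(0) = 40.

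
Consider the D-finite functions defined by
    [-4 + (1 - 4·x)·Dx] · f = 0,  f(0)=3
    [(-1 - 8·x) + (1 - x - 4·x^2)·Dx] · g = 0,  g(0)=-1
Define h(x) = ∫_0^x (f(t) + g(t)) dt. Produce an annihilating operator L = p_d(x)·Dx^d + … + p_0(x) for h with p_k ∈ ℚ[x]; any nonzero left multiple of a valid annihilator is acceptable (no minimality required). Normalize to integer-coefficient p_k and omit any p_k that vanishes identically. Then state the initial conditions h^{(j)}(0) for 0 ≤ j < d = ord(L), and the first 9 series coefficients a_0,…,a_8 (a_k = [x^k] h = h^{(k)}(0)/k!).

f: a_k = 3, 12, 48, 192, 768, 3072, 12288, 49152, 196608, …
g: a_k = -1, -1, -5, -9, -29, -65, -181, -441, -1165, …
h₀=f+g: left-lcm gives L₀, ord ≤ 2.
Integrate: L := L₀·Dx.
L = (8 - 288·x + 384·x^2 - 512·x^3)·Dx + (22 - 8·x - 288·x^2 + 640·x^3 - 1024·x^4)·Dx^2 + (-3 + 23·x - 56·x^2 + 32·x^3 + 128·x^4 - 256·x^5)·Dx^3  (order 3).
h: a_k = 0, 2, 11/2, 43/3, 183/4, 739/5, 3007/6, 12107/7, 48711/8, …
ICs: h(0) = 0, h′(0) = 2, h′′(0) = 11.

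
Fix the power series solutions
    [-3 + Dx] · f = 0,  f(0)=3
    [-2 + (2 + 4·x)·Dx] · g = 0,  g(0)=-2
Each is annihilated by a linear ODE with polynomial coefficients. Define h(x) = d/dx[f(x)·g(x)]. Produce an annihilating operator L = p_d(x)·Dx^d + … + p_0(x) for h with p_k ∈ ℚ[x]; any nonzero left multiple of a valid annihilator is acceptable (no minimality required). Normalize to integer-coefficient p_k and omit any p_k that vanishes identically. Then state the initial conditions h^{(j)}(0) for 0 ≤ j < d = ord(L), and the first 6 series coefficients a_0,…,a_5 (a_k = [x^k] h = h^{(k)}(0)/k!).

L = (7 + 24·x + 18·x^2) + (-2 - 7·x - 6·x^2)·Dx  (order 1).
h: a_k = -24, -84, -144, -156, -132, -378/5, …
ICs: h(0) = -24.

f: a_k = 3, 9, 27/2, 27/2, 81/8, 243/40, …
g: a_k = -2, -2, 1, -1, 5/4, -7/4, …
Sym-product of L_f,L_g gives L₀ (≤ ord 1).
h₀' ⇒ L via d/dx closure of L₀.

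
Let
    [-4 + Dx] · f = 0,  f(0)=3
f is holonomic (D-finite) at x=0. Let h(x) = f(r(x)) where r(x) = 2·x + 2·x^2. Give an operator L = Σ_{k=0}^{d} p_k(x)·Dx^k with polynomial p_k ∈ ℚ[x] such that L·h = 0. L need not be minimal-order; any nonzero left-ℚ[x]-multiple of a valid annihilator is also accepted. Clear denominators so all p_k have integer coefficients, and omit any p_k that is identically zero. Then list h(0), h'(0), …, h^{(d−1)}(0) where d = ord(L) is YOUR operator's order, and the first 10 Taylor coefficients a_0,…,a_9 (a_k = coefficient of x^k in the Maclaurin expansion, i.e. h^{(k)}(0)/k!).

L = (-8 - 16·x) + Dx  (order 1).
h: a_k = 3, 24, 120, 448, 1376, 18176/5, 127744/15, 378880/21, 3682816/105, 59772928/945, …
ICs: h(0) = 3.

f: a_k = 3, 12, 24, 32, 32, 128/5, 256/15, 1024/105, 512/105, 2048/945, …
h₀=f(r): pull back L_f along r ⇒ L₀.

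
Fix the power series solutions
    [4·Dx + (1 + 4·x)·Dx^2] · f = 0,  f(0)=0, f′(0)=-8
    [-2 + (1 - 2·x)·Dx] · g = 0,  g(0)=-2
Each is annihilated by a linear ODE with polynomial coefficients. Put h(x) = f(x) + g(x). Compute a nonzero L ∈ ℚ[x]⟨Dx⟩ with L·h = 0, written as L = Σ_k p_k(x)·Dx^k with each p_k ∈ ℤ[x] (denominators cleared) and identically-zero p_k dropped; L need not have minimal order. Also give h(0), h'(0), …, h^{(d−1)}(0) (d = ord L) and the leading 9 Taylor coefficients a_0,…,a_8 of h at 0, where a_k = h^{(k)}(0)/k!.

f: a_k = 0, -8, 16, -128/3, 128, -2048/5, 4096/3, -32768/7, 16384, …
g: a_k = -2, -4, -8, -16, -32, -64, -128, -256, -512, …
f+g: L₀ = lclm(L_f,L_g), ord ≤ 2+1.
L = (-28 - 16·x)·Dx + (1 - 40·x - 32·x^2)·Dx^2 + (1 + 3·x - 6·x^2 - 8·x^3)·Dx^3  (order 3).
h: a_k = -2, -12, 8, -176/3, 96, -2368/5, 3712/3, -34560/7, 15872, …
ICs: h(0) = -2, h′(0) = -12, h′′(0) = 16.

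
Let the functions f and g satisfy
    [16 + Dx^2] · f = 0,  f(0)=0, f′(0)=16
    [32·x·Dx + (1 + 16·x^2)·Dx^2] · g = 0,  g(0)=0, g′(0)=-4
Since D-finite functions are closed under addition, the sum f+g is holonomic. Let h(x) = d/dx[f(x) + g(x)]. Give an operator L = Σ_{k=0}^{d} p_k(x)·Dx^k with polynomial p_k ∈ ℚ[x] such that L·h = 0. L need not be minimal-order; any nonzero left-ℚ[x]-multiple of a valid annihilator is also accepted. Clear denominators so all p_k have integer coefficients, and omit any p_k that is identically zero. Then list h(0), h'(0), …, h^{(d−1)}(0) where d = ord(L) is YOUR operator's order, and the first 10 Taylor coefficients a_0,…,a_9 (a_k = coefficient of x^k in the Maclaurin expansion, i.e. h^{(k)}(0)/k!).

L = (-5632·x + 114688·x^3 + 131072·x^5) + (-16 + 1792·x^2 + 36864·x^4 + 65536·x^6)·Dx + (-352·x + 7168·x^3 + 8192·x^5)·Dx^2 + (-1 + 112·x^2 + 2304·x^4 + 4096·x^6)·Dx^3  (order 3).
h: a_k = 12, 0, -64, 0, -2560/3, 0, 733184/45, 0, -82567168/315, 0, …
ICs: h(0) = 12, h′(0) = 0, h′′(0) = -128.

f: a_k = 0, 16, 0, -128/3, 0, 512/15, 0, -4096/315, 0, 8192/2835, …
g: a_k = 0, -4, 0, 64/3, 0, -1024/5, 0, 16384/7, 0, -262144/9, …
Sum ⇒ L₀ = lclm(L_f,L_g) in ℚ(x)⟨Dx⟩.
Differentiate: ansatz ord ≤ ord L₀ ⇒ L.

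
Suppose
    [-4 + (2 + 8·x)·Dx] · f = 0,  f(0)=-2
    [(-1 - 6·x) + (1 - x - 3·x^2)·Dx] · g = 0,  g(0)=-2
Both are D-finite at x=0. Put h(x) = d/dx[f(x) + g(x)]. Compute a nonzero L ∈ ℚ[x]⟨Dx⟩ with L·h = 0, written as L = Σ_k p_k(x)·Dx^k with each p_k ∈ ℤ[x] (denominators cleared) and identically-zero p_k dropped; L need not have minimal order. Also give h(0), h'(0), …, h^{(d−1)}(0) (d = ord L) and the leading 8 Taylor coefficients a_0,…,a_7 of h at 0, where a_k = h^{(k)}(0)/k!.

L = (-90 - 516·x - 1548·x^2 - 1296·x^3 - 1620·x^4) + (-15 - 288·x - 1752·x^2 - 4068·x^3 - 4914·x^4 - 4860·x^5)·Dx + (5 + 45·x + 109·x^2 - 18·x^3 - 468·x^4 - 1278·x^5 - 1080·x^6)·Dx^2  (order 2).
h: a_k = -6, -8, -66, -72, -680, -156, -6734, 5600, …
ICs: h(0) = -6, h′(0) = -8.

f: a_k = -2, -4, 4, -8, 20, -56, 168, -528, …
g: a_k = -2, -2, -8, -14, -38, -80, -194, -434, …
Sum ⇒ L₀ = lclm(L_f,L_g) in ℚ(x)⟨Dx⟩.
Differentiate: ansatz ord ≤ ord L₀ ⇒ L.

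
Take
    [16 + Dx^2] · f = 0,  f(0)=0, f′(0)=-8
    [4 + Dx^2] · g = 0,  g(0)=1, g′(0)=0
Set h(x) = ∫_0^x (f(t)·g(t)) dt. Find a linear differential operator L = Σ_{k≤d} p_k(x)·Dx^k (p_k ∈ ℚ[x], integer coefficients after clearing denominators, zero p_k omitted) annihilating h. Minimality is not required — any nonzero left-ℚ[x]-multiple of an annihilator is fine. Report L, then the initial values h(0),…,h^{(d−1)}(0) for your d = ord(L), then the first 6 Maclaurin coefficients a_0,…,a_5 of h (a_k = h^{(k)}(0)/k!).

f: a_k = 0, -8, 0, 64/3, 0, -256/15, …
g: a_k = 1, 0, -2, 0, 2/3, 0, …
f·g: L₀ = L_f ⊗_s L_g, ord ≤ 2·2.
Integrate: L := L₀·Dx.
L = 144·Dx + 40·Dx^3 + Dx^5  (order 5).
h: a_k = 0, 0, -4, 0, 28/3, 0, …
ICs: h(0) = 0, h′(0) = 0, h′′(0) = -8, h′′′(0) = 0, h′′′′(0) = 224.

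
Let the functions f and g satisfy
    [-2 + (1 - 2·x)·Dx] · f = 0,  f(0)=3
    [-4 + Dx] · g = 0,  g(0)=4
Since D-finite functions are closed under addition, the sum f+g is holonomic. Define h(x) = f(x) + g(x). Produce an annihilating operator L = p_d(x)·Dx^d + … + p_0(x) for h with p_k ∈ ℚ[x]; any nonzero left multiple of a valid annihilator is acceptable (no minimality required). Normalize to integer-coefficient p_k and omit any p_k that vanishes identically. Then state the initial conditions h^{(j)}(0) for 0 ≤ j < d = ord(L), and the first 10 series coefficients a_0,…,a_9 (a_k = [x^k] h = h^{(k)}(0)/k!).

f: a_k = 3, 6, 12, 24, 48, 96, 192, 384, 768, 1536, …
g: a_k = 4, 16, 32, 128/3, 128/3, 512/15, 1024/45, 4096/315, 2048/315, 8192/2835, …
f+g: L₀ = lclm(L_f,L_g), ord ≤ 1+1.
L = -32·x + (-4 + 32·x - 32·x^2)·Dx + (1 - 6·x + 8·x^2)·Dx^2  (order 2).
h: a_k = 7, 22, 44, 200/3, 272/3, 1952/15, 9664/45, 125056/315, 243968/315, 4362752/2835, …
ICs: h(0) = 7, h′(0) = 22.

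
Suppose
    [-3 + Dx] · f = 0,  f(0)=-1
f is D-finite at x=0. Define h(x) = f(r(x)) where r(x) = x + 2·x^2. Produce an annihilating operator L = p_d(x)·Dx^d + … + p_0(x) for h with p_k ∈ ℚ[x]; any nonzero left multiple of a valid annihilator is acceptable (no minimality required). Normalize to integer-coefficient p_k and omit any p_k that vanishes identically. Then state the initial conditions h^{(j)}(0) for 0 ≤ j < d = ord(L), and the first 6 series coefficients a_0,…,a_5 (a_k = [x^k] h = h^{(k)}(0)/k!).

L = (-3 - 12·x) + Dx  (order 1).
h: a_k = -1, -3, -21/2, -45/2, -387/8, -3321/40, …
ICs: h(0) = -1.

f: a_k = -1, -3, -9/2, -9/2, -27/8, -81/40, …
Substitute x→r, Dx→(1/r')Dx; clear ⇒ L₀.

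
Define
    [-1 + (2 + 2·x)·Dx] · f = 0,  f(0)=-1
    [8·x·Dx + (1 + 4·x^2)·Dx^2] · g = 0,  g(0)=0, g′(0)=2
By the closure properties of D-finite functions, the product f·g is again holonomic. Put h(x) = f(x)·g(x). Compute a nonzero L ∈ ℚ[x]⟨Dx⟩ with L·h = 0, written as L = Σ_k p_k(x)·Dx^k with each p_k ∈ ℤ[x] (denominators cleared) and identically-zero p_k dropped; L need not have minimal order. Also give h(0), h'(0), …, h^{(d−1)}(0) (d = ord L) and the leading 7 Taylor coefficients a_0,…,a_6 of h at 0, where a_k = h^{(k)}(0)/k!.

f: a_k = -1, -1/2, 1/8, -1/16, 5/128, -7/256, 21/1024, …
g: a_k = 0, 2, 0, -8/3, 0, 32/5, 0, …
f·g: L₀ = L_f ⊗_s L_g, ord ≤ 1·2.
L = (3 - 16·x - 4·x^2) + (-4 + 28·x + 48·x^2 + 16·x^3)·Dx + (4 + 8·x + 20·x^2 + 32·x^3 + 16·x^4)·Dx^2  (order 2).
h: a_k = 0, -2, -1, 35/12, 29/24, -6389/960, -5929/1920, …
ICs: h(0) = 0, h′(0) = -2.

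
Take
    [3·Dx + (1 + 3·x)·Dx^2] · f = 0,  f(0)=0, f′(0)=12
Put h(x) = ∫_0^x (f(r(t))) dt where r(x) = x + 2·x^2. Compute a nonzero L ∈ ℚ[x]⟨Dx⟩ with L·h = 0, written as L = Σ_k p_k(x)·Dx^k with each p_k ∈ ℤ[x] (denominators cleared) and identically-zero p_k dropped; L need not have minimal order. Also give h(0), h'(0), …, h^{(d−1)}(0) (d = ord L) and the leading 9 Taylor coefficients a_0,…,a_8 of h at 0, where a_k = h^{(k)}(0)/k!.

L = (-1 + 12·x + 24·x^2)·Dx^2 + (1 + 7·x + 18·x^2 + 24·x^3)·Dx^3  (order 3).
h: a_k = 0, 0, 6, 2, -9, 63/5, -18/5, -198/7, 1053/14, …
ICs: h(0) = 0, h′(0) = 0, h′′(0) = 12.

f: a_k = 0, 12, -18, 36, -81, 972/5, -486, 8748/7, -6561/2, …
h₀=f(r): pull back L_f along r ⇒ L₀.
h=∫h₀ ⇒ L = L₀·Dx.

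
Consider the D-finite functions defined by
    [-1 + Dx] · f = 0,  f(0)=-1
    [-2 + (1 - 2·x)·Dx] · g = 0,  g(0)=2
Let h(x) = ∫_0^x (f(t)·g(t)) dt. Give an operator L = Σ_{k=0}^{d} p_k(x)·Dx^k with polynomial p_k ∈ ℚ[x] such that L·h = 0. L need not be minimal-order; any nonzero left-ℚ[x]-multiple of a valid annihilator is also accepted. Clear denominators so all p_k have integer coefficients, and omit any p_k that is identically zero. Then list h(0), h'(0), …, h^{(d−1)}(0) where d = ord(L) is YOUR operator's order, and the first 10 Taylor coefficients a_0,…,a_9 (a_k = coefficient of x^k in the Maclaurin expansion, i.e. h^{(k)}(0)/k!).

L = (3 - 2·x)·Dx + (-1 + 2·x)·Dx^2  (order 2).
h: a_k = 0, -2, -3, -13/3, -79/12, -211/20, -6331/360, -75973/2520, -354541/6720, -17017969/181440, …
ICs: h(0) = 0, h′(0) = -2.

f: a_k = -1, -1, -1/2, -1/6, -1/24, -1/120, -1/720, -1/5040, -1/40320, -1/362880, …
g: a_k = 2, 4, 8, 16, 32, 64, 128, 256, 512, 1024, …
Sym-product of L_f,L_g gives L₀ (≤ ord 1).
h=∫h₀ ⇒ L = L₀·Dx.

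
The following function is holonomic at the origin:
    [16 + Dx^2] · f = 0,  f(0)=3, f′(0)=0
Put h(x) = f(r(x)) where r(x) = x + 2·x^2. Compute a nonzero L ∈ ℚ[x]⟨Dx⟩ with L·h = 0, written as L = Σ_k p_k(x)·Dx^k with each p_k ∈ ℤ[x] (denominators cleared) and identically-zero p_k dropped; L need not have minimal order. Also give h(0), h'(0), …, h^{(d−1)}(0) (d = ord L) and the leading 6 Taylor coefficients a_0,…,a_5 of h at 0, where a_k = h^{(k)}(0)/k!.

f: a_k = 3, 0, -24, 0, 32, 0, …
L₀ from L_f via x↦r, Dx↦r'^{-1}Dx.
L = (16 + 192·x + 768·x^2 + 1024·x^3) - 4·Dx + (1 + 4·x)·Dx^2  (order 2).
h: a_k = 3, 0, -24, -96, -64, 256, …
ICs: h(0) = 3, h′(0) = 0.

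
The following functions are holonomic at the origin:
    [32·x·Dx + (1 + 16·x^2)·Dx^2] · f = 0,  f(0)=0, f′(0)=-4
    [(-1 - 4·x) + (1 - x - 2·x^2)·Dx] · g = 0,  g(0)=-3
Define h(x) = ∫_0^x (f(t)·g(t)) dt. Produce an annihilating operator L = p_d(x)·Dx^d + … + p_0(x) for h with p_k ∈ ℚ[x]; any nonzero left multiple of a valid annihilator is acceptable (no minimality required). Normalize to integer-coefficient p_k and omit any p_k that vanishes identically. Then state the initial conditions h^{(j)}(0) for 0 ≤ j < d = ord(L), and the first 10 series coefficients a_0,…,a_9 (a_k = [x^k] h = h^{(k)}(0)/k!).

f: a_k = 0, -4, 0, 64/3, 0, -1024/5, 0, 16384/7, 0, -262144/9, …
g: a_k = -3, -3, -9, -15, -33, -63, -129, -255, -513, -1023, …
h₀=f·g: eliminate ⇒ L₀, order ≤ 2·1.
h=∫h₀ ⇒ L = L₀·Dx.
L = (4 + 32·x + 192·x^2)·Dx + (2 - 24·x + 64·x^2 + 192·x^3)·Dx^2 + (-1 + x - 14·x^2 + 16·x^3 + 32·x^4)·Dx^3  (order 3).
h: a_k = 0, 0, 6, 4, -7, -4/5, 462/5, 2732/35, -46957/70, -3324/7, …
ICs: h(0) = 0, h′(0) = 0, h′′(0) = 12.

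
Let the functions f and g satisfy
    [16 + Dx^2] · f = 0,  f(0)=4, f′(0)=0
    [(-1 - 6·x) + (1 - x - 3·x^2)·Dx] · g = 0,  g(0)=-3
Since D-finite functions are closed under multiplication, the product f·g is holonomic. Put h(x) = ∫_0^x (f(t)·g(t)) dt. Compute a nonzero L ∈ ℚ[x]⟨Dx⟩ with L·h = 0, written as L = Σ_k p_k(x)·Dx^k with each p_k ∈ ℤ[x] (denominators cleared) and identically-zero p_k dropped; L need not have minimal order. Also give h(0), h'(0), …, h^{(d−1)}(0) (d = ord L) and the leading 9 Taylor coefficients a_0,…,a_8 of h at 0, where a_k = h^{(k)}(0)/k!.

f: a_k = 4, 0, -32, 0, 128/3, 0, -1024/45, 0, 2048/315, …
g: a_k = -3, -3, -12, -21, -57, -120, -291, -651, -1524, …
L₀ := L_f ⊗_s L_g (sym. prod.), ord ≤ 2.
Integrate: L := L₀·Dx.
L = (-10 + 16·x + 48·x^2)·Dx + (2 + 12·x)·Dx^2 + (-1 + x + 3·x^2)·Dx^3  (order 3).
h: a_k = 0, -12, -6, 16, 3, 28/5, 32/3, 3244/105, 1531/30, …
ICs: h(0) = 0, h′(0) = -12, h′′(0) = -12.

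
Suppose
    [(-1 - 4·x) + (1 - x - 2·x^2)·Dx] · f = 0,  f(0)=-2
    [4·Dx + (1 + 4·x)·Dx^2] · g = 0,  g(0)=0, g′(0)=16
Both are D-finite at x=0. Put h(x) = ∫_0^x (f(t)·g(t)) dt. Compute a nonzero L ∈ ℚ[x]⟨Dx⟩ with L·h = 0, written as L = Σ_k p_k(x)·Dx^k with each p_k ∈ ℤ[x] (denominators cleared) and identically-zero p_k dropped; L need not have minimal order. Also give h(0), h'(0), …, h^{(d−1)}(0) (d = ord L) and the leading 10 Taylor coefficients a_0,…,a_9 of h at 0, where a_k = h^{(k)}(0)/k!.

L = (8 + 32·x)·Dx + (-2 + 20·x + 40·x^2)·Dx^2 + (-1 - 3·x + 6·x^2 + 8·x^3)·Dx^3  (order 3).
h: a_k = 0, 0, -16, 32/3, -152/3, 224/3, -1392/5, 22688/35, -76684/35, 399584/63, …
ICs: h(0) = 0, h′(0) = 0, h′′(0) = -32.

f: a_k = -2, -2, -6, -10, -22, -42, -86, -170, -342, -682, …
g: a_k = 0, 16, -32, 256/3, -256, 4096/5, -8192/3, 65536/7, -32768, 1048576/9, …
Product ⇒ symmetric product L₀, ord ≤ 2.
h=∫h₀ ⇒ L = L₀·Dx.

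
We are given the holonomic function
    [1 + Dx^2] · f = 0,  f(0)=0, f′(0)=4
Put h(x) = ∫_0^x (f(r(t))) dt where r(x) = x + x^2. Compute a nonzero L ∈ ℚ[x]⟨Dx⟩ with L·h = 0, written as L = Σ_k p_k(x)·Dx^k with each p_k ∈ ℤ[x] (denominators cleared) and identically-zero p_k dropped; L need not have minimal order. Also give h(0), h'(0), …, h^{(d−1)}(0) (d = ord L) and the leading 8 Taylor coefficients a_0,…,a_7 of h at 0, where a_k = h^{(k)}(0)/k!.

L = (1 + 6·x + 12·x^2 + 8·x^3)·Dx - 2·Dx^2 + (1 + 2·x)·Dx^3  (order 3).
h: a_k = 0, 0, 2, 4/3, -1/6, -2/5, -59/180, -1/14, …
ICs: h(0) = 0, h′(0) = 0, h′′(0) = 4.

f: a_k = 0, 4, 0, -2/3, 0, 1/30, 0, -1/1260, …
L₀ from L_f via x↦r, Dx↦r'^{-1}Dx.
h=∫₀ˣh₀: take L = L₀·Dx.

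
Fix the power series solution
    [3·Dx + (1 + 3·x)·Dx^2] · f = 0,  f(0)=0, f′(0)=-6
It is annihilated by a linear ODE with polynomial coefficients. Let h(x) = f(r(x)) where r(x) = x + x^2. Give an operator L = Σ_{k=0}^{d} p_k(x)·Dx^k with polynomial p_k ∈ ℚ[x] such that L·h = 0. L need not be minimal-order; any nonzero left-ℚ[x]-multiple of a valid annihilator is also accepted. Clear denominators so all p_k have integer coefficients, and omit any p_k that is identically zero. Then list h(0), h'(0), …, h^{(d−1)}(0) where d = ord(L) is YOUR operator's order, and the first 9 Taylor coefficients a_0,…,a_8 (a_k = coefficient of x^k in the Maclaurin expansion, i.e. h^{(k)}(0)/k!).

f: a_k = 0, -6, 9, -18, 81/2, -486/5, 243, -4374/7, 6561/4, …
f∘r: x↦r, Dx↦Dx/r' in L_f ⇒ L₀.
L = (1 + 6·x + 6·x^2)·Dx + (1 + 5·x + 9·x^2 + 6·x^3)·Dx^2  (order 2).
h: a_k = 0, -6, 3, 0, -9/2, 54/5, -18, 162/7, -81/4, …
ICs: h(0) = 0, h′(0) = -6.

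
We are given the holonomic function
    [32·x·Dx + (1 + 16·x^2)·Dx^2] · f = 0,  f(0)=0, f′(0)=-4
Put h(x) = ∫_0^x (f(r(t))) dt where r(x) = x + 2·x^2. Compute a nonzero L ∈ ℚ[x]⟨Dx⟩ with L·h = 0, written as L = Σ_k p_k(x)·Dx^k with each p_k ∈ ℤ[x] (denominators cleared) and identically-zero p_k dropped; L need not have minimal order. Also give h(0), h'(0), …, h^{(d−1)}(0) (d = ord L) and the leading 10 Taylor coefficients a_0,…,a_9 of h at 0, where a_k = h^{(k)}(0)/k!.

f: a_k = 0, -4, 0, 64/3, 0, -1024/5, 0, 16384/7, 0, -262144/9, …
L₀ from L_f via x↦r, Dx↦r'^{-1}Dx.
Integrate: L := L₀·Dx.
L = (-4 + 32·x + 256·x^2 + 768·x^3 + 768·x^4)·Dx^2 + (1 + 4·x + 16·x^2 + 128·x^3 + 320·x^4 + 256·x^5)·Dx^3  (order 3).
h: a_k = 0, 0, -2, -8/3, 16/3, 128/5, 128/15, -5632/21, -5120/7, 16384/9, …
ICs: h(0) = 0, h′(0) = 0, h′′(0) = -4.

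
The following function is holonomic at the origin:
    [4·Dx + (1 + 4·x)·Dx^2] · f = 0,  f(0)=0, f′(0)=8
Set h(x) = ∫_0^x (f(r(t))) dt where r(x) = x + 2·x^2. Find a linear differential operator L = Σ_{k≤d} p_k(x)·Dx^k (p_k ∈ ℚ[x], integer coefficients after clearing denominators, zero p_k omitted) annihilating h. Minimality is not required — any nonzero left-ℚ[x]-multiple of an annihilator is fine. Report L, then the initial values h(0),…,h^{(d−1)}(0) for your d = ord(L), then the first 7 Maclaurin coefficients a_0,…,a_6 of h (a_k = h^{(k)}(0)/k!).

L = (16·x + 32·x^2)·Dx^2 + (1 + 8·x + 24·x^2 + 32·x^3)·Dx^3  (order 3).
h: a_k = 0, 0, 4, 0, -16/3, 64/5, -256/15, …
ICs: h(0) = 0, h′(0) = 0, h′′(0) = 8.

f: a_k = 0, 8, -16, 128/3, -128, 2048/5, -4096/3, …
L₀ from L_f via x↦r, Dx↦r'^{-1}Dx.
h=∫h₀ ⇒ L = L₀·Dx.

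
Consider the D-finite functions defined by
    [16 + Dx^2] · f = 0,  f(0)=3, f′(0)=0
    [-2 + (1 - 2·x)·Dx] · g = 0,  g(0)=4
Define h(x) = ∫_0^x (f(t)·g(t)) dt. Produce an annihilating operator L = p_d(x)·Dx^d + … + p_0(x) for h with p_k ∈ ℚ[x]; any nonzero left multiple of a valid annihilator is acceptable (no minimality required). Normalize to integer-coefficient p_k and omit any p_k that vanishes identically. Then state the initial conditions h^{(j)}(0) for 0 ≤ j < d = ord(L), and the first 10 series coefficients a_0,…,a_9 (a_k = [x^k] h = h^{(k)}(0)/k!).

f: a_k = 3, 0, -24, 0, 32, 0, -256/15, 0, 512/105, 0, …
g: a_k = 4, 8, 16, 32, 64, 128, 256, 512, 1024, 2048, …
Product ⇒ symmetric product L₀, ord ≤ 2.
h=∫₀ˣh₀: take L = L₀·Dx.
L = (-16 + 32·x)·Dx + 4·Dx^2 + (-1 + 2·x)·Dx^3  (order 3).
h: a_k = 0, 12, 12, -16, -24, -64/5, -64/3, -4864/105, -1216/15, -134144/945, …
ICs: h(0) = 0, h′(0) = 12, h′′(0) = 24.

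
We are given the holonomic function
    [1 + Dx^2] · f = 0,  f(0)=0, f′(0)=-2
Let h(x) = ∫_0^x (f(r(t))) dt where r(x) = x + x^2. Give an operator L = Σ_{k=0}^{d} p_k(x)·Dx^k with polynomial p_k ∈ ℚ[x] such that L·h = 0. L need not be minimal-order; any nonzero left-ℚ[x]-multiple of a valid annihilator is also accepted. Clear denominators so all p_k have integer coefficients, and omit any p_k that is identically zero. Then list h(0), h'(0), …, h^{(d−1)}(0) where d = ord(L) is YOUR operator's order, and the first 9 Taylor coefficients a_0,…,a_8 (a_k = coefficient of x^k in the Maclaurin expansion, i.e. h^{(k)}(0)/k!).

L = (1 + 6·x + 12·x^2 + 8·x^3)·Dx - 2·Dx^2 + (1 + 2·x)·Dx^3  (order 3).
h: a_k = 0, 0, -1, -2/3, 1/12, 1/5, 59/360, 1/28, -419/20160, …
ICs: h(0) = 0, h′(0) = 0, h′′(0) = -2.

f: a_k = 0, -2, 0, 1/3, 0, -1/60, 0, 1/2520, 0, …
h₀=f(r): pull back L_f along r ⇒ L₀.
Integrate: L := L₀·Dx.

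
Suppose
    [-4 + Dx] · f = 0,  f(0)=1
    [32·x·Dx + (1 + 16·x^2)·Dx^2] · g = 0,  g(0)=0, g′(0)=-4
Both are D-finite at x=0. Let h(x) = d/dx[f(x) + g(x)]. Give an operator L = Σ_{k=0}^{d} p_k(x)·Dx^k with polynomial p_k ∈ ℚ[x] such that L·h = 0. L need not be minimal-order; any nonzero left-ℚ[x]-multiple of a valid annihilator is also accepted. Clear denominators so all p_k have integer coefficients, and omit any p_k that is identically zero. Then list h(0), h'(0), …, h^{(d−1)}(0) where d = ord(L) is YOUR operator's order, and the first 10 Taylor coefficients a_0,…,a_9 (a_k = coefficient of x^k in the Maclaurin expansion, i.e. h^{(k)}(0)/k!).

L = (32 - 256·x - 512·x^2) + (-12 + 48·x + 64·x^2 - 256·x^3)·Dx + (1 + 4·x + 16·x^2 + 64·x^3)·Dx^2  (order 2).
h: a_k = 0, 16, 96, 128/3, -2944/3, 512/15, 738304/45, 4096/315, -82573312/315, 8192/2835, …
ICs: h(0) = 0, h′(0) = 16.

f: a_k = 1, 4, 8, 32/3, 32/3, 128/15, 256/45, 1024/315, 512/315, 2048/2835, …
g: a_k = 0, -4, 0, 64/3, 0, -1024/5, 0, 16384/7, 0, -262144/9, …
Weyl lclm of L_f,L_g ⇒ L₀ (ord ≤ 3).
Derive L from L₀ (diff closure).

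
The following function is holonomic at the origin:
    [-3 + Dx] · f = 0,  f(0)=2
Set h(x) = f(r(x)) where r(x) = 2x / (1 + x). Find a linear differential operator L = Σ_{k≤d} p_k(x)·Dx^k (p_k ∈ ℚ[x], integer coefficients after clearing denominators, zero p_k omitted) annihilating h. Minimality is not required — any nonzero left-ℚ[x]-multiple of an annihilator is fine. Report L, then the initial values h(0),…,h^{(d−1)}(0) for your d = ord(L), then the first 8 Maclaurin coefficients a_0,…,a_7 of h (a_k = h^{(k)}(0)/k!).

f: a_k = 2, 6, 9, 9, 27/4, 81/20, 81/40, 243/280, …
Substitute x→r, Dx→(1/r')Dx; clear ⇒ L₀.
L = -6 + (1 + 2·x + x^2)·Dx  (order 1).
h: a_k = 2, 12, 24, 12, -12, -12/5, 48/5, -228/35, …
ICs: h(0) = 2.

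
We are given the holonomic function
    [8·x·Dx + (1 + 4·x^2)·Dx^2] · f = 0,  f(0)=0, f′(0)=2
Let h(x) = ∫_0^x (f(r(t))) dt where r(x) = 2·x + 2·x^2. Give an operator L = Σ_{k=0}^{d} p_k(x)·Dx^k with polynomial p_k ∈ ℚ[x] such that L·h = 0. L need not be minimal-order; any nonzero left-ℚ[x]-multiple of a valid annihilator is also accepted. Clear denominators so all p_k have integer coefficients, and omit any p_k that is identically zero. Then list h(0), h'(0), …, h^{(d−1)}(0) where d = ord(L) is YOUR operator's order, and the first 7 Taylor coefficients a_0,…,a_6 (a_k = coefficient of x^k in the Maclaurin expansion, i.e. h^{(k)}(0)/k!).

L = (-2 + 32·x + 128·x^2 + 192·x^3 + 96·x^4)·Dx^2 + (1 + 2·x + 16·x^2 + 64·x^3 + 80·x^4 + 32·x^5)·Dx^3  (order 3).
h: a_k = 0, 0, 2, 4/3, -16/3, -64/5, 352/15, …
ICs: h(0) = 0, h′(0) = 0, h′′(0) = 4.

f: a_k = 0, 2, 0, -8/3, 0, 32/5, 0, …
h₀=f(r): pull back L_f along r ⇒ L₀.
Integrate: L := L₀·Dx.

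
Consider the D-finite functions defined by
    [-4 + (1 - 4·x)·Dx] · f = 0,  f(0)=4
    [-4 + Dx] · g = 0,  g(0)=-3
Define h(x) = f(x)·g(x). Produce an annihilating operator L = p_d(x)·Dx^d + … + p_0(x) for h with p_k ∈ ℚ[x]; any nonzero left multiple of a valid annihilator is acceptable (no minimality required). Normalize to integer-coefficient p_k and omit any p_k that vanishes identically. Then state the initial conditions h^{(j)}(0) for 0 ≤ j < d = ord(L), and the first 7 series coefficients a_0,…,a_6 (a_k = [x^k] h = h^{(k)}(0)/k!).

L = (8 - 16·x) + (-1 + 4·x)·Dx  (order 1).
h: a_k = -12, -96, -480, -2048, -8320, -166912/5, -2003968/15, …
ICs: h(0) = -12.

f: a_k = 4, 16, 64, 256, 1024, 4096, 16384, …
g: a_k = -3, -12, -24, -32, -32, -128/5, -256/15, …
Sym-product of L_f,L_g gives L₀ (≤ ord 1).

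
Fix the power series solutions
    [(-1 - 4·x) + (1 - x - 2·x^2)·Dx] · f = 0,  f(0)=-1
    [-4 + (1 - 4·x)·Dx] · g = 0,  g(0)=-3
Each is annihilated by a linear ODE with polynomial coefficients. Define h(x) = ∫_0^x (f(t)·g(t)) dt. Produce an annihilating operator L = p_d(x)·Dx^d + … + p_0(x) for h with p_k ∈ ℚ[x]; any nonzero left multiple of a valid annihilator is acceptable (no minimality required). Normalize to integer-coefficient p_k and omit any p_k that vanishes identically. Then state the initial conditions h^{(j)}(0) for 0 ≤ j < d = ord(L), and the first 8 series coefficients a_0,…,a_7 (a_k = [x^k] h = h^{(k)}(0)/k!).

L = (-5 + 4·x + 24·x^2)·Dx + (1 - 5·x + 2·x^2 + 8·x^3)·Dx^2  (order 2).
h: a_k = 0, 3, 15/2, 23, 291/4, 1197/5, 1617/2, 19533/7, …
ICs: h(0) = 0, h′(0) = 3.

f: a_k = -1, -1, -3, -5, -11, -21, -43, -85, …
g: a_k = -3, -12, -48, -192, -768, -3072, -12288, -49152, …
Sym-product of L_f,L_g gives L₀ (≤ ord 1).
h=∫₀ˣh₀: take L = L₀·Dx.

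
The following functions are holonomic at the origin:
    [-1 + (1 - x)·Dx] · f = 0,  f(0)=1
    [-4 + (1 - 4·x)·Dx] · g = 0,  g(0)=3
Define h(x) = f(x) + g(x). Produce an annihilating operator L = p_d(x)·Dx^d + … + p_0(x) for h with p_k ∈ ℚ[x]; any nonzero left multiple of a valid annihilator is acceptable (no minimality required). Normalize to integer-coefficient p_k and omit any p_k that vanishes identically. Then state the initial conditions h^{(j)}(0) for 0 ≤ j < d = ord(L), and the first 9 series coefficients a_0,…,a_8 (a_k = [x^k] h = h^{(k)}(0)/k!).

L = -8 + (10 - 16·x)·Dx + (-1 + 5·x - 4·x^2)·Dx^2  (order 2).
h: a_k = 4, 13, 49, 193, 769, 3073, 12289, 49153, 196609, …
ICs: h(0) = 4, h′(0) = 13.

f: a_k = 1, 1, 1, 1, 1, 1, 1, 1, 1, …
g: a_k = 3, 12, 48, 192, 768, 3072, 12288, 49152, 196608, …
Weyl lclm of L_f,L_g ⇒ L₀ (ord ≤ 2).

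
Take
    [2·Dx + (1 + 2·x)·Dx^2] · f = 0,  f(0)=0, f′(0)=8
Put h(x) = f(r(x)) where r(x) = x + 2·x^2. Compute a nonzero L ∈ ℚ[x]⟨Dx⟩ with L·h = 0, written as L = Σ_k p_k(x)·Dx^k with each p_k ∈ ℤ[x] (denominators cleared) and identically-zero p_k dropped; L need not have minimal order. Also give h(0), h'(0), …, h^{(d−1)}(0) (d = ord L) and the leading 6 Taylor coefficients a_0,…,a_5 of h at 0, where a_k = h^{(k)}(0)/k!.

f: a_k = 0, 8, -8, 32/3, -16, 128/5, …
h₀=f(r): pull back L_f along r ⇒ L₀.
L = (-2 + 8·x + 16·x^2)·Dx + (1 + 6·x + 12·x^2 + 16·x^3)·Dx^2  (order 2).
h: a_k = 0, 8, 8, -64/3, 16, 128/5, …
ICs: h(0) = 0, h′(0) = 8.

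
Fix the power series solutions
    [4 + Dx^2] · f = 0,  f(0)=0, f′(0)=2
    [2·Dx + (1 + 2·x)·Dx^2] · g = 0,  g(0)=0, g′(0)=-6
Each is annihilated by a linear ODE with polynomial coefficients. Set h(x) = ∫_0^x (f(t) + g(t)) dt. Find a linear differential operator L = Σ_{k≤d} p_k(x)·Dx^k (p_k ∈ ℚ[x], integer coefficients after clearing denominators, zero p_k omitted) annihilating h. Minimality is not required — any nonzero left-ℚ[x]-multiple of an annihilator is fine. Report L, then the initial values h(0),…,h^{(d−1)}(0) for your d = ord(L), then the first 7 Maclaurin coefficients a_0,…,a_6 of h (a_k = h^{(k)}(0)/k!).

L = (56 + 32·x + 32·x^2)·Dx^2 + (12 + 40·x + 48·x^2 + 32·x^3)·Dx^3 + (14 + 8·x + 8·x^2)·Dx^4 + (3 + 10·x + 12·x^2 + 8·x^3)·Dx^5  (order 5).
h: a_k = 0, 0, -2, 2, -7/3, 12/5, -142/45, …
ICs: h(0) = 0, h′(0) = 0, h′′(0) = -4, h′′′(0) = 12, h′′′′(0) = -56.

f: a_k = 0, 2, 0, -4/3, 0, 4/15, 0, …
g: a_k = 0, -6, 6, -8, 12, -96/5, 32, …
Sum ⇒ L₀ = lclm(L_f,L_g) in ℚ(x)⟨Dx⟩.
Integrate: L := L₀·Dx.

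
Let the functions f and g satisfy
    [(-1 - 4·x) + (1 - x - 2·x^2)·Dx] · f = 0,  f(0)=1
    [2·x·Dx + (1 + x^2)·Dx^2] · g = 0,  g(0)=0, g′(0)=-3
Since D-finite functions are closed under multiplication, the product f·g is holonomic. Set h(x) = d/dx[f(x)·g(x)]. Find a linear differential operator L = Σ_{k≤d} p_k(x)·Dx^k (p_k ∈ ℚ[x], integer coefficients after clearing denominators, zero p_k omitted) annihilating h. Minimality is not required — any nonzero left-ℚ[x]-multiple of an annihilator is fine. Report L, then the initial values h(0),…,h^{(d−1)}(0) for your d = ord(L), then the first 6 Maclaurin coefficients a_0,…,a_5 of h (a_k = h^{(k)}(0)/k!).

L = (18 + 90·x^2 + 48·x^3 + 144·x^4) + (7 + 30·x + 27·x^2 + 82·x^3 + 48·x^4 + 96·x^5)·Dx + (-2 + x - 3·x^2 + 9·x^3 + 11·x^4 + 8·x^5 + 12·x^6)·Dx^2  (order 2).
h: a_k = -3, -6, -24, -56, -153, -1758/5, …
ICs: h(0) = -3, h′(0) = -6.

f: a_k = 1, 1, 3, 5, 11, 21, …
g: a_k = 0, -3, 0, 1, 0, -3/5, …
Sym-product of L_f,L_g gives L₀ (≤ ord 2).
h₀' ⇒ L via d/dx closure of L₀.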